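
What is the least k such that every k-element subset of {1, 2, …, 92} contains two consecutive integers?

Partition {1, …, 92} into 46 pairs: {1,2}, {3,4}, …, {91,92}.
Choosing 46 integers — say the 46 even numbers 2, 4, …, 92 — takes one from each pair and avoids the property.
Choosing 47 forces two into the same pair by pigeonhole, and those are consecutive. So 47.

47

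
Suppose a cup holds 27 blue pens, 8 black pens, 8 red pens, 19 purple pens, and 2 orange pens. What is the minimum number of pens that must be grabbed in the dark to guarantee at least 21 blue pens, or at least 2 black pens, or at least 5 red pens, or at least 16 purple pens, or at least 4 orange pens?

43

The worst case stops just short of every target: 20 blue, 1 black, 4 red, 15 purple, all 2 orange — 20 + 1 + 4 + 15 + 2 = 42 pens.
One more pen must push some ink color to its target, so 42 + 1 = 43.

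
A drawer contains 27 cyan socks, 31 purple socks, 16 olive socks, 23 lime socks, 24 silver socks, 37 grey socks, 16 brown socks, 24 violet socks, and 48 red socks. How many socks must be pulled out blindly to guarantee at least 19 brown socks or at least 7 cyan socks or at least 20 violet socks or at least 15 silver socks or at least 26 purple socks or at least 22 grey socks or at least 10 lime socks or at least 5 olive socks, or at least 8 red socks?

The worst case stops just short of every target: 6 cyan, 25 purple, 4 olive, 9 lime, 14 silver, 21 grey, all 16 brown, 19 violet, 7 red — 6 + 25 + 4 + 9 + 14 + 21 + 16 + 19 + 7 = 121 socks.
One more sock must push some color to its target, so 121 + 1 = 122.

122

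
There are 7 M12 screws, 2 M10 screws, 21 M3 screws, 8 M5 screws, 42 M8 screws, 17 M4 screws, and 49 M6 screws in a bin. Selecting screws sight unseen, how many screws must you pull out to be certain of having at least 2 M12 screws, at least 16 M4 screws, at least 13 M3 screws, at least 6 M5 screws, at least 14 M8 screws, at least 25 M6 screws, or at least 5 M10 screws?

73

Each of the 7 sizes has its own threshold; avoid all of them simultaneously.
The worst case stops just short of every target: 1 M12, all 2 M10, 12 M3, 5 M5, 13 M8, 15 M4, 24 M6 — 1 + 2 + 12 + 5 + 13 + 15 + 24 = 72 screws.
One more screw must push some size to its target, so 72 + 1 = 73.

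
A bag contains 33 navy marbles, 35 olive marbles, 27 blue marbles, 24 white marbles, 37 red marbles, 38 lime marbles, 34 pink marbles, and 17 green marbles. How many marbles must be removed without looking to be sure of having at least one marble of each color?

229

The hardest color to obtain is green: we could draw every other marble first — 245 − 17 = 228 marbles — without a single green one.
The next draw must be green, so 228 + 1 = 229.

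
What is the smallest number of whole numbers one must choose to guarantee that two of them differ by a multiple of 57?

Two integers differ by a multiple of 57 exactly when they share a remainder mod 57.
There are 57 residue classes mod 57, so 57 integers can all lie in distinct classes.
One more integer must repeat a residue, giving a difference divisible by 57. So n = 57 + 1 = 58.

58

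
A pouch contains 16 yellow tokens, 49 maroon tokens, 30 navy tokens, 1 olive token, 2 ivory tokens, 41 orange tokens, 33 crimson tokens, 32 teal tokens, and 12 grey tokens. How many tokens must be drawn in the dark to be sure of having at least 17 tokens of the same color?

112

Treat the 9 colors as pigeonholes.
In the worst case we take at most 16 of each color, but all 1 olive, all 2 ivory, and all 12 grey (fewer than 16), giving 16 + 16 + 16 + 1 + 2 + 16 + 16 + 16 + 12 = 111.
One more token then forces some color to 17, so 111 + 1 = 112.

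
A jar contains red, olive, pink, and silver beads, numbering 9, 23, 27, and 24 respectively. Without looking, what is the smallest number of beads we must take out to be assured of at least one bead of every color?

The hardest color to obtain is red: we could draw every other bead first — 83 − 9 = 74 beads — without a single red one.
The next draw must be red, so 74 + 1 = 75.

75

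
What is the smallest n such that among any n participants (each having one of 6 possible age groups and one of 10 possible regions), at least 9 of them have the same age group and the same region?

There are 6 × 10 = 60 (age group, region) combinations acting as pigeonholes.
With 60 × 8 = 480 participants we could place exactly 8 in each, with no (age group, region) pair reaching 9.
One more forces some (age group, region) pair to hold 9, so 480 + 1 = 481.

481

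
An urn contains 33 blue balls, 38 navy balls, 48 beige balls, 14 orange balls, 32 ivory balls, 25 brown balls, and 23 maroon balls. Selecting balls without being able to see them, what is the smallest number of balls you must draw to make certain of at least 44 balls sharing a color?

209

In the worst case we take at most 43 of each color, but all 33 blue, all 38 navy, all 14 orange, all 32 ivory, all 25 brown, and all 23 maroon (fewer than 43), giving 33 + 38 + 43 + 14 + 32 + 25 + 23 = 208.
One more ball then forces some color to 44, so 208 + 1 = 209.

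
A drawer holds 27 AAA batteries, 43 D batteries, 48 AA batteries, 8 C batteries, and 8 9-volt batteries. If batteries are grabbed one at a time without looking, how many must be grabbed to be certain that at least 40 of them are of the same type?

122

In the worst case we take at most 39 of each type, but all 27 AAA, all 8 C, and all 8 9-volt (fewer than 39), giving 27 + 39 + 39 + 8 + 8 = 121.
One more battery then forces some type to 40, so 121 + 1 = 122.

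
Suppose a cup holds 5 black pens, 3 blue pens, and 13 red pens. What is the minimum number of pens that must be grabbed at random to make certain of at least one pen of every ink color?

19

The hardest ink color to obtain is blue: we could draw every other pen first — 21 − 3 = 18 pens — without a single blue one.
The next draw must be blue, so 18 + 1 = 19.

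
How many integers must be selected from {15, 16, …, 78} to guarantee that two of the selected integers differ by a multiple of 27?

28

Group the integers by remainder mod 27; there are 27 residue classes, each nonempty in this range.
Choosing one from each class (27 integers) avoids any shared remainder.
One more choice must repeat a class, so two differ by a multiple of 27. Hence 27 + 1 = 28.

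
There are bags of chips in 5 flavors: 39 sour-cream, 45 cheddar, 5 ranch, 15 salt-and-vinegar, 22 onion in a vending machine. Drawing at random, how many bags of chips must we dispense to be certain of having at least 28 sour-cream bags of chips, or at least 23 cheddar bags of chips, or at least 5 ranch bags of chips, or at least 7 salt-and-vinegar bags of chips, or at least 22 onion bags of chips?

The worst case stops just short of every target: 27 sour-cream, 22 cheddar, 4 ranch, 6 salt-and-vinegar, 21 onion — 27 + 22 + 4 + 6 + 21 = 80 bags of chips.
One more bag of chips must push some flavor to its target, so 80 + 1 = 81.

81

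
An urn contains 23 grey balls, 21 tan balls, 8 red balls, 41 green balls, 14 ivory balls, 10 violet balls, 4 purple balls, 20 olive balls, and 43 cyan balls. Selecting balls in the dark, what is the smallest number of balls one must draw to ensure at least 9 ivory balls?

The worst case draws every non-ivory ball first: 23 + 21 + 8 + 41 + 10 + 4 + 20 + 43 = 170.
The next 9 draws are then forced to be ivory, giving 170 + 9 = 179.

179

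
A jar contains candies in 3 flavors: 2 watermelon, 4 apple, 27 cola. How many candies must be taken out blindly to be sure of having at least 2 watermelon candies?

33

To avoid watermelon candies as long as possible, exhaust the other 2 flavors first.
The worst case draws every non-watermelon candy first: 4 + 27 = 31.
The next 2 draws are then forced to be watermelon, giving 31 + 2 = 33.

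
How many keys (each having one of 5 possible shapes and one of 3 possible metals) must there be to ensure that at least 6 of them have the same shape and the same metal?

There are 5 × 3 = 15 (shape, metal) combinations acting as pigeonholes.
With 15 × 5 = 75 keys we could place exactly 5 in each, with no (shape, metal) pair reaching 6.
One more forces some (shape, metal) pair to hold 6, so 75 + 1 = 76.

76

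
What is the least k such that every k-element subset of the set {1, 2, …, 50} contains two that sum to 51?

Partition {1, …, 50} into 25 pairs: {1,50}, {2,49}, …, {25,26}.
Choosing 25 integers — say the integers 1 through 25 — takes one from each pair and avoids the property.
Choosing 26 forces two into the same pair by pigeonhole, and those sum to 51. So 26.

26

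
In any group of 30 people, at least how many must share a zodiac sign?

There are 12 zodiac signs, which serve as the pigeonholes.
If each of the 12 zodiac signs held at most 2, the total would be at most 12 × 2 = 24 < 30, a contradiction.
So at least one holds ⌈30/12⌉ = 3.

3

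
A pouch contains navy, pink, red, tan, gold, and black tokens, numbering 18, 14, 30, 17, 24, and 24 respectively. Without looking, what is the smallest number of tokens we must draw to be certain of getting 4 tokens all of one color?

The worst case takes 3 tokens of each color without reaching 4 of any: 6 × 3 = 18.
The next token must bring some color to 4, so 18 + 1 = 19.

19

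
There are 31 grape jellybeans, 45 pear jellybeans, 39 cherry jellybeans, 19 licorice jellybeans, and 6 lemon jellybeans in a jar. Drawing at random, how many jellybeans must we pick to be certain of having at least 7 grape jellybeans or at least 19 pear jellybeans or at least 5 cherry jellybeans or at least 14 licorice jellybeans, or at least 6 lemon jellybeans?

47

Each of the 5 flavors has its own threshold; avoid all of them simultaneously.
The worst case stops just short of every target: 6 grape, 18 pear, 4 cherry, 13 licorice, 5 lemon — 6 + 18 + 4 + 13 + 5 = 46 jellybeans.
One more jellybean must push some flavor to its target, so 46 + 1 = 47.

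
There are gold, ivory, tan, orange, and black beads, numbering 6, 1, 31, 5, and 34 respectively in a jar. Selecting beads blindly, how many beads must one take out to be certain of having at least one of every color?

The hardest color to obtain is ivory: we could draw every other bead first — 77 − 1 = 76 beads — without a single ivory one.
The next draw must be ivory, so 76 + 1 = 77.

77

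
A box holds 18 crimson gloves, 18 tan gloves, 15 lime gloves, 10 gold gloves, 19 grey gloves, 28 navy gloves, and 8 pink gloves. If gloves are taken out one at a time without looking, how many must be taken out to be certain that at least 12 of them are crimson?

110

The worst case draws every non-crimson glove first: 18 + 15 + 10 + 19 + 28 + 8 = 98.
The next 12 draws are then forced to be crimson, giving 98 + 12 = 110.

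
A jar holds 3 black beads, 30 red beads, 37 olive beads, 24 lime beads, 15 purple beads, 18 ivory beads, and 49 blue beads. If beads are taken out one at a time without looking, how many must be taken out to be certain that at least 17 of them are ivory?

To avoid ivory beads as long as possible, exhaust the other 6 colors first.
The worst case draws every non-ivory bead first: 3 + 30 + 37 + 24 + 15 + 49 = 158.
The next 17 draws are then forced to be ivory, giving 158 + 17 = 175.

175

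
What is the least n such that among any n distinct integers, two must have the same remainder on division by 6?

7

Two integers differ by a multiple of 6 exactly when they share a remainder mod 6.
There are 6 residue classes mod 6, so 6 integers can all lie in distinct classes.
One more integer must repeat a residue, giving a difference divisible by 6. So n = 6 + 1 = 7.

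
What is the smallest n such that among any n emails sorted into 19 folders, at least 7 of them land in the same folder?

There are 19 folders acting as pigeonholes.
With 19 × 6 = 114 emails we could place exactly 6 in each, with no class reaching 7.
One more forces some class to hold 7, so 114 + 1 = 115.

115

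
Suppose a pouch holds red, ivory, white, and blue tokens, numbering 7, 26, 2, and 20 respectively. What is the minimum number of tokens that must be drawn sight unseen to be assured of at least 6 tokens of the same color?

Treat the 4 colors as pigeonholes.
In the worst case we take at most 5 of each color, but all 2 white (fewer than 5), giving 5 + 5 + 2 + 5 = 17.
One more token then forces some color to 6, so 17 + 1 = 18.

18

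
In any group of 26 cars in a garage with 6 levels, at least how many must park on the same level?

5

The 26 cars fall into 6 levels.
If each of the 6 levels held at most 4, the total would be at most 6 × 4 = 24 < 26, a contradiction.
So at least one holds ⌈26/6⌉ = 5.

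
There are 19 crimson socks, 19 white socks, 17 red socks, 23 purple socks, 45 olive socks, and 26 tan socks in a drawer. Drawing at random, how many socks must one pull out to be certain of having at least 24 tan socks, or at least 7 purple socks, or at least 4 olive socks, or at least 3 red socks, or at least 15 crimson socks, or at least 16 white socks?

Each of the 6 colors has its own threshold; avoid all of them simultaneously.
The worst case stops just short of every target: 14 crimson, 15 white, 2 red, 6 purple, 3 olive, 23 tan — 14 + 15 + 2 + 6 + 3 + 23 = 63 socks.
One more sock must push some color to its target, so 63 + 1 = 64.

64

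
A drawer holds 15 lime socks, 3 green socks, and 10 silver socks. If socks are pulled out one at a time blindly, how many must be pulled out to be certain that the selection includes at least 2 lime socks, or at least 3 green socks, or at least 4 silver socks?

7

The worst case stops just short of every target: 1 lime, 2 green, 3 silver — 1 + 2 + 3 = 6 socks.
One more sock must push some color to its target, so 6 + 1 = 7.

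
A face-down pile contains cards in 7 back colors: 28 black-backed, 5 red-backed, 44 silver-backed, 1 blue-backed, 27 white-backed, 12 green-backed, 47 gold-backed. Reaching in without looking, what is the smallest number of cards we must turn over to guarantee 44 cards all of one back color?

In the worst case we take at most 43 of each back color, but all 28 black-backed, all 5 red-backed, all 1 blue-backed, all 27 white-backed, and all 12 green-backed (fewer than 43), giving 28 + 5 + 43 + 1 + 27 + 12 + 43 = 159.
One more card then forces some back color to 44, so 159 + 1 = 160.

160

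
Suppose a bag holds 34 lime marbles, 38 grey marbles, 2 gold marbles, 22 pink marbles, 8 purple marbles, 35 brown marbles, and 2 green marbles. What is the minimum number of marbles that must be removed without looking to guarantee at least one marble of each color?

140

The hardest color to obtain is gold: we could draw every other marble first — 141 − 2 = 139 marbles — without a single gold one.
The next draw must be gold, so 139 + 1 = 140.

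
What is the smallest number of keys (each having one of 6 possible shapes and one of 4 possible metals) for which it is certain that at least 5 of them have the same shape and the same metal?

There are 6 × 4 = 24 (shape, metal) combinations acting as pigeonholes.
With 24 × 4 = 96 keys we could place exactly 4 in each, with no (shape, metal) pair reaching 5.
One more forces some (shape, metal) pair to hold 5, so 96 + 1 = 97.

97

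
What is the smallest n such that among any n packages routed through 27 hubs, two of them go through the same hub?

28

There are 27 hubs acting as pigeonholes.
With 27 packages we could place one in each, avoiding any repeat.
One more forces some class to hold 2, so 27 + 1 = 28.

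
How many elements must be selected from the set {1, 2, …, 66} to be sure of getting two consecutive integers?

34

Partition {1, …, 66} into 33 pairs: {1,2}, {3,4}, …, {65,66}.
Choosing 33 integers — say the 33 even numbers 2, 4, …, 66 — takes one from each pair and avoids the property.
Choosing 34 forces two into the same pair by pigeonhole, and those are consecutive. So 34.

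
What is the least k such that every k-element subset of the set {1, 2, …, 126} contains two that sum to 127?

64

Partition {1, …, 126} into 63 pairs: {1,126}, {2,125}, …, {63,64}.
Choosing 63 integers — say the integers 1 through 63 — takes one from each pair and avoids the property.
Choosing 64 forces two into the same pair by pigeonhole, and those sum to 127. So 64.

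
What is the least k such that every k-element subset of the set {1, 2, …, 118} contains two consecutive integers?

60

Partition {1, …, 118} into 59 pairs: {1,2}, {3,4}, …, {117,118}.
Choosing 59 integers — say the 59 even numbers 2, 4, …, 118 — takes one from each pair and avoids the property.
Choosing 60 forces two into the same pair by pigeonhole, and those are consecutive. So 60.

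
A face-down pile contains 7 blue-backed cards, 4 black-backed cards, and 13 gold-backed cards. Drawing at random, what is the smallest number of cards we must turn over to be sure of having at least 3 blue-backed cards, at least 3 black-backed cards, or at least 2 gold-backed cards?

6

Each of the 3 back colors has its own threshold; avoid all of them simultaneously.
The worst case stops just short of every target: 2 blue-backed, 2 black-backed, 1 gold-backed — 2 + 2 + 1 = 5 cards.
One more card must push some back color to its target, so 5 + 1 = 6.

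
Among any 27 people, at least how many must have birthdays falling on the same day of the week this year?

4

If each of the 7 days of the week held at most 3, the total would be at most 7 × 3 = 21 < 27, a contradiction.
So at least one holds ⌈27/7⌉ = 4.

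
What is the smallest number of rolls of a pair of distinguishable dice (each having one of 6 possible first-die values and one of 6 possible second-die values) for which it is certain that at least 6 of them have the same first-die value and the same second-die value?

There are 6 × 6 = 36 (first-die value, second-die value) combinations acting as pigeonholes.
With 36 × 5 = 180 rolls of a pair of distinguishable dice we could place exactly 5 in each, with no (first-die value, second-die value) pair reaching 6.
One more forces some (first-die value, second-die value) pair to hold 6, so 180 + 1 = 181.

181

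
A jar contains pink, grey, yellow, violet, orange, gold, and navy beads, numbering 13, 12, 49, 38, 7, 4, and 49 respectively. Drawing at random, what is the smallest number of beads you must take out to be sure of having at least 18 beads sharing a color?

88

In the worst case we take at most 17 of each color, but all 13 pink, all 12 grey, all 7 orange, and all 4 gold (fewer than 17), giving 13 + 12 + 17 + 17 + 7 + 4 + 17 = 87.
One more bead then forces some color to 18, so 87 + 1 = 88.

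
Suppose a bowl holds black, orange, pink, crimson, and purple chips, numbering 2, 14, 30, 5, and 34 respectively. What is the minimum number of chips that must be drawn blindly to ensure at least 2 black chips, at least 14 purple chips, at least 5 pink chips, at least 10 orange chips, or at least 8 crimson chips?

33

The worst case stops just short of every target: 1 black, 9 orange, 4 pink, all 5 crimson, 13 purple — 1 + 9 + 4 + 5 + 13 = 32 chips.
One more chip must push some color to its target, so 32 + 1 = 33.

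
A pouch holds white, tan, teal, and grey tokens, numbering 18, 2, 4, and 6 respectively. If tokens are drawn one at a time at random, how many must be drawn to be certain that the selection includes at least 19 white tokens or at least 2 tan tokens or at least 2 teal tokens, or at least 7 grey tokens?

27

The worst case stops just short of every target: 18 white, 1 tan, 1 teal, 6 grey — 18 + 1 + 1 + 6 = 26 tokens.
One more token must push some color to its target, so 26 + 1 = 27.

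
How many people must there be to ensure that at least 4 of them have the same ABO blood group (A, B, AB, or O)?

13

There are 4 ABO blood groups acting as pigeonholes.
With 4 × 3 = 12 people we could place exactly 3 in each, with no class reaching 4.
One more forces some class to hold 4, so 12 + 1 = 13.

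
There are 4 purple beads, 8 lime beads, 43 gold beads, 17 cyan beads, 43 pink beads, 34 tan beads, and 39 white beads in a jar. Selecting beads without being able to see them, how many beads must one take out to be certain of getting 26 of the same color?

In the worst case we take at most 25 of each color, but all 4 purple, all 8 lime, and all 17 cyan (fewer than 25), giving 4 + 8 + 25 + 17 + 25 + 25 + 25 = 129.
One more bead then forces some color to 26, so 129 + 1 = 130.

130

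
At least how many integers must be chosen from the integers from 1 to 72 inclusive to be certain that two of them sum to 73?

37

Partition {1, …, 72} into 36 pairs: {1,72}, {2,71}, …, {36,37}.
Choosing 36 integers — say the integers 1 through 36 — takes one from each pair and avoids the property.
Choosing 37 forces two into the same pair by pigeonhole, and those sum to 73. So 37.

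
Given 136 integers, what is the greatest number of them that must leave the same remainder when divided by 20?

The 136 integers fall into 20 residue classes modulo 20.
If each of the 20 residue classes modulo 20 held at most 6, the total would be at most 20 × 6 = 120 < 136, a contradiction.
So at least one holds ⌈136/20⌉ = 7.

7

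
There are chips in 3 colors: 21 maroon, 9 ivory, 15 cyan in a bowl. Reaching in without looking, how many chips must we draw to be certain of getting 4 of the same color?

10

The worst case takes 3 chips of each color without reaching 4 of any: 3 × 3 = 9.
The next chip must bring some color to 4, so 9 + 1 = 10.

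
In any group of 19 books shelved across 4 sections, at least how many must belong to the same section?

If each of the 4 sections held at most 4, the total would be at most 4 × 4 = 16 < 19, a contradiction.
So at least one holds ⌈19/4⌉ = 5.

5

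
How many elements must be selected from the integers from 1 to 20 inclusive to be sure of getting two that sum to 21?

11

Partition {1, …, 20} into 10 pairs: {1,20}, {2,19}, …, {10,11}.
Choosing 10 integers — say the integers 1 through 10 — takes one from each pair and avoids the property.
Choosing 11 forces two into the same pair by pigeonhole, and those sum to 21. So 11.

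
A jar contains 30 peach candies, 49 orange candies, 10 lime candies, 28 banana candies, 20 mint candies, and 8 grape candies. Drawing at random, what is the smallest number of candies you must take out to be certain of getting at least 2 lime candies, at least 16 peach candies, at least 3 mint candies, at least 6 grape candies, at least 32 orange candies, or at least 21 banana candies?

The worst case stops just short of every target: 15 peach, 31 orange, 1 lime, 20 banana, 2 mint, 5 grape — 15 + 31 + 1 + 20 + 2 + 5 = 74 candies.
One more candy must push some flavor to its target, so 74 + 1 = 75.

75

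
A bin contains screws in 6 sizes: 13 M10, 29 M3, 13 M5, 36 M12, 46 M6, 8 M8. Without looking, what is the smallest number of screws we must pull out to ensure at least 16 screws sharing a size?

80

In the worst case we take at most 15 of each size, but all 13 M10, all 13 M5, and all 8 M8 (fewer than 15), giving 13 + 15 + 13 + 15 + 15 + 8 = 79.
One more screw then forces some size to 16, so 79 + 1 = 80.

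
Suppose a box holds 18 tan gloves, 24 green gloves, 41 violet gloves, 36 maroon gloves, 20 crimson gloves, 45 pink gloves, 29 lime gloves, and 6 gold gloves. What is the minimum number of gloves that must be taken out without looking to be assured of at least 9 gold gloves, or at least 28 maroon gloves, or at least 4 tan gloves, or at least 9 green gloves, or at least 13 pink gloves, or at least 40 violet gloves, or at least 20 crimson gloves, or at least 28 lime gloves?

142

Each of the 8 colors has its own threshold; avoid all of them simultaneously.
The worst case stops just short of every target: 3 tan, 8 green, 39 violet, 27 maroon, 19 crimson, 12 pink, 27 lime, all 6 gold — 3 + 8 + 39 + 27 + 19 + 12 + 27 + 6 = 141 gloves.
One more glove must push some color to its target, so 141 + 1 = 142.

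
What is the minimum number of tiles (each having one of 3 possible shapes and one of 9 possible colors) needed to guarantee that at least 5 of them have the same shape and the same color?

There are 3 × 9 = 27 (shape, color) combinations acting as pigeonholes.
With 27 × 4 = 108 tiles we could place exactly 4 in each, with no (shape, color) pair reaching 5.
One more forces some (shape, color) pair to hold 5, so 108 + 1 = 109.

109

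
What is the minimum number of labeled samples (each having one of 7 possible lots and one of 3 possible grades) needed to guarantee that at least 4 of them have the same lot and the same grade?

There are 7 × 3 = 21 (lot, grade) combinations acting as pigeonholes.
With 21 × 3 = 63 labeled samples we could place exactly 3 in each, with no (lot, grade) pair reaching 4.
One more forces some (lot, grade) pair to hold 4, so 63 + 1 = 64.

64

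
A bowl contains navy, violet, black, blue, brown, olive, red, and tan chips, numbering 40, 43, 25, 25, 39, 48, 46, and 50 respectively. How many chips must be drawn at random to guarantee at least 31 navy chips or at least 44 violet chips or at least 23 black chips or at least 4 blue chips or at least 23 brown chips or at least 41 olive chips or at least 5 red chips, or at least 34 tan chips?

The worst case stops just short of every target: 30 navy, 43 violet, 22 black, 3 blue, 22 brown, 40 olive, 4 red, 33 tan — 30 + 43 + 22 + 3 + 22 + 40 + 4 + 33 = 197 chips.
One more chip must push some color to its target, so 197 + 1 = 198.

198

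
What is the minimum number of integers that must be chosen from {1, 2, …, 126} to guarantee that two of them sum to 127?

64

Partition {1, …, 126} into 63 pairs: {1,126}, {2,125}, …, {63,64}.
Choosing 63 integers — say the integers 1 through 63 — takes one from each pair and avoids the property.
Choosing 64 forces two into the same pair by pigeonhole, and those sum to 127. So 64.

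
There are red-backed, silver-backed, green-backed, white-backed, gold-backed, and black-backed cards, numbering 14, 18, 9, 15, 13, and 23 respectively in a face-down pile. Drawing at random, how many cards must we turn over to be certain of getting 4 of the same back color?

Treat the 6 back colors as pigeonholes.
The worst case takes 3 cards of each back color without reaching 4 of any: 6 × 3 = 18.
The next card must bring some back color to 4, so 18 + 1 = 19.

19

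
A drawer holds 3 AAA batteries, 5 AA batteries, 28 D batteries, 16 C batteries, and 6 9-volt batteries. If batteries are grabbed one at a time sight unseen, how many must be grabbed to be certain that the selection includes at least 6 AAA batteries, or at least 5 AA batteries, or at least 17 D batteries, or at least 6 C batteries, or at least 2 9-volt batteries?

30

The worst case stops just short of every target: all 3 AAA, 4 AA, 16 D, 5 C, 1 9-volt — 3 + 4 + 16 + 5 + 1 = 29 batteries.
One more battery must push some type to its target, so 29 + 1 = 30.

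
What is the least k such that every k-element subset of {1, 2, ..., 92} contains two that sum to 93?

47

Partition {1, …, 92} into 46 pairs: {1,92}, {2,91}, …, {46,47}.
Choosing 46 integers — say the integers 1 through 46 — takes one from each pair and avoids the property.
Choosing 47 forces two into the same pair by pigeonhole, and those sum to 93. So 47.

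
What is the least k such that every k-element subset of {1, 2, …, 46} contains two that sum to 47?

Partition {1, …, 46} into 23 pairs: {1,46}, {2,45}, …, {23,24}.
Choosing 23 integers — say the integers 1 through 23 — takes one from each pair and avoids the property.
Choosing 24 forces two into the same pair by pigeonhole, and those sum to 47. So 24.

24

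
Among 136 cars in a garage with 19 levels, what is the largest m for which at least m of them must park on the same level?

The 136 cars fall into 19 levels.
If each of the 19 levels held at most 7, the total would be at most 19 × 7 = 133 < 136, a contradiction.
So at least one holds ⌈136/19⌉ = 8.

8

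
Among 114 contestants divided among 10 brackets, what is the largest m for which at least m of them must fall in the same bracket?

12

If each of the 10 brackets held at most 11, the total would be at most 10 × 11 = 110 < 114, a contradiction.
So at least one holds ⌈114/10⌉ = 12.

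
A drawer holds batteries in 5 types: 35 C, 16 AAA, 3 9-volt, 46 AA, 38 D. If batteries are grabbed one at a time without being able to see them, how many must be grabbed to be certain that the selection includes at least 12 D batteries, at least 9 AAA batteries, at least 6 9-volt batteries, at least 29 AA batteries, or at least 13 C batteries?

63

The worst case stops just short of every target: 12 C, 8 AAA, all 3 9-volt, 28 AA, 11 D — 12 + 8 + 3 + 28 + 11 = 62 batteries.
One more battery must push some type to its target, so 62 + 1 = 63.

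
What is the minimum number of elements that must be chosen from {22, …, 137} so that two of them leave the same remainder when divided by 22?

Group the integers by remainder mod 22; there are 22 residue classes, each nonempty in this range.
Choosing one from each class (22 integers) avoids any shared remainder.
One more choice must repeat a class, so two differ by a multiple of 22. Hence 22 + 1 = 23.

23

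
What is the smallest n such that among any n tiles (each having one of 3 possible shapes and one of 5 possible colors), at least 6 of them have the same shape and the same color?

76

There are 3 × 5 = 15 (shape, color) combinations acting as pigeonholes.
With 15 × 5 = 75 tiles we could place exactly 5 in each, with no (shape, color) pair reaching 6.
One more forces some (shape, color) pair to hold 6, so 75 + 1 = 76.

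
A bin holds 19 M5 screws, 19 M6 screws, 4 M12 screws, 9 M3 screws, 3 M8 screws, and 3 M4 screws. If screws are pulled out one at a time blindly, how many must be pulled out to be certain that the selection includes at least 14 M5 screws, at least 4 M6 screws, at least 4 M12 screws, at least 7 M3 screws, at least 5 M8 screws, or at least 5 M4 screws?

32

Each of the 6 sizes has its own threshold; avoid all of them simultaneously.
The worst case stops just short of every target: 13 M5, 3 M6, 3 M12, 6 M3, all 3 M8, all 3 M4 — 13 + 3 + 3 + 6 + 3 + 3 = 31 screws.
One more screw must push some size to its target, so 31 + 1 = 32.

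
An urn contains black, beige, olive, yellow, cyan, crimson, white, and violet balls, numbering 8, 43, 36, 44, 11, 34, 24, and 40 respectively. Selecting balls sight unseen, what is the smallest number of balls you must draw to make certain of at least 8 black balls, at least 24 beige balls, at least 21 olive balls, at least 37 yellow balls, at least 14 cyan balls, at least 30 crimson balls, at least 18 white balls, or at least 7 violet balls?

The worst case stops just short of every target: 7 black, 23 beige, 20 olive, 36 yellow, all 11 cyan, 29 crimson, 17 white, 6 violet — 7 + 23 + 20 + 36 + 11 + 29 + 17 + 6 = 149 balls.
One more ball must push some color to its target, so 149 + 1 = 150.

150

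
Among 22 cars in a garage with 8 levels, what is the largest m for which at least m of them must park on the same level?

3

The 22 cars fall into 8 levels.
If each of the 8 levels held at most 2, the total would be at most 8 × 2 = 16 < 22, a contradiction.
So at least one holds ⌈22/8⌉ = 3.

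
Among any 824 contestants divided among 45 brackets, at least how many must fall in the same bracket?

19

The 824 contestants fall into 45 brackets.
If each of the 45 brackets held at most 18, the total would be at most 45 × 18 = 810 < 824, a contradiction.
So at least one holds ⌈824/45⌉ = 19.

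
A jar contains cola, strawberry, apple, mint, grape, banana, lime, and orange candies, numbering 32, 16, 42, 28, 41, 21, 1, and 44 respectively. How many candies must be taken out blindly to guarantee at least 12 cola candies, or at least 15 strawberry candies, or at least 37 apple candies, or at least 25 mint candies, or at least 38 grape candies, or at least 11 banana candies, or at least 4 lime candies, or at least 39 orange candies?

172

Each of the 8 flavors has its own threshold; avoid all of them simultaneously.
The worst case stops just short of every target: 11 cola, 14 strawberry, 36 apple, 24 mint, 37 grape, 10 banana, all 1 lime, 38 orange — 11 + 14 + 36 + 24 + 37 + 10 + 1 + 38 = 171 candies.
One more candy must push some flavor to its target, so 171 + 1 = 172.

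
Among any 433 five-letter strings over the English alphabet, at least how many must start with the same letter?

17

There are 26 possible first letters, which serve as the pigeonholes.
If each of the 26 possible first letters held at most 16, the total would be at most 26 × 16 = 416 < 433, a contradiction.
So at least one holds ⌈433/26⌉ = 17.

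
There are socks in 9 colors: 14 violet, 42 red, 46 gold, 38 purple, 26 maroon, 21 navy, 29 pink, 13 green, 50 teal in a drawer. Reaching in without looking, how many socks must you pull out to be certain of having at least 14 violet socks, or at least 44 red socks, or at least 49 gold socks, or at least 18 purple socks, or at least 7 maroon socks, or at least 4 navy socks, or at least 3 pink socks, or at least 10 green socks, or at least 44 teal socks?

The worst case stops just short of every target: 13 violet, all 42 red, all 46 gold, 17 purple, 6 maroon, 3 navy, 2 pink, 9 green, 43 teal — 13 + 42 + 46 + 17 + 6 + 3 + 2 + 9 + 43 = 181 socks.
One more sock must push some color to its target, so 181 + 1 = 182.

182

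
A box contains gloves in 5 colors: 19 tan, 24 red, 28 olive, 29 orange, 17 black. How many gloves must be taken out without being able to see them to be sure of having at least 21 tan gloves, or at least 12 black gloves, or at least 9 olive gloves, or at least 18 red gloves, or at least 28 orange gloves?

The worst case stops just short of every target: all 19 tan, 17 red, 8 olive, 27 orange, 11 black — 19 + 17 + 8 + 27 + 11 = 82 gloves.
One more glove must push some color to its target, so 82 + 1 = 83.

83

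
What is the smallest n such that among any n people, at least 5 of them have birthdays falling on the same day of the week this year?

There are 7 days of the week acting as pigeonholes.
With 7 × 4 = 28 people we could place exactly 4 in each, with no class reaching 5.
One more forces some class to hold 5, so 28 + 1 = 29.

29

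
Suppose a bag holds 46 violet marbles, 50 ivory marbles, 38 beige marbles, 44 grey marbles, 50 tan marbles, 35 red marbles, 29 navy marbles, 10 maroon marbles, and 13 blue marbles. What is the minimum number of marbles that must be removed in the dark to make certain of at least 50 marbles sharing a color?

In the worst case we take at most 49 of each color, but all 46 violet, all 38 beige, all 44 grey, all 35 red, all 29 navy, all 10 maroon, and all 13 blue (fewer than 49), giving 46 + 49 + 38 + 44 + 49 + 35 + 29 + 10 + 13 = 313.
One more marble then forces some color to 50, so 313 + 1 = 314.

314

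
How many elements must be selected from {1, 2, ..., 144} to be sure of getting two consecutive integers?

73

Partition {1, …, 144} into 72 pairs: {1,2}, {3,4}, …, {143,144}.
Choosing 72 integers — say the 72 even numbers 2, 4, …, 144 — takes one from each pair and avoids the property.
Choosing 73 forces two into the same pair by pigeonhole, and those are consecutive. So 73.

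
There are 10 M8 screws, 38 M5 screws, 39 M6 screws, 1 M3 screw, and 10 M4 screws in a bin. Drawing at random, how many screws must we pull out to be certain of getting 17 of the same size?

54

In the worst case we take at most 16 of each size, but all 10 M8, all 1 M3, and all 10 M4 (fewer than 16), giving 10 + 16 + 16 + 1 + 10 = 53.
One more screw then forces some size to 17, so 53 + 1 = 54.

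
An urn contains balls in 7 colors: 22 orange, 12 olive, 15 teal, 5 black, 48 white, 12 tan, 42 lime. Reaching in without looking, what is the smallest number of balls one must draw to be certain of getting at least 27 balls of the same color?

Treat the 7 colors as pigeonholes.
In the worst case we take at most 26 of each color, but all 22 orange, all 12 olive, all 15 teal, all 5 black, and all 12 tan (fewer than 26), giving 22 + 12 + 15 + 5 + 26 + 12 + 26 = 118.
One more ball then forces some color to 27, so 118 + 1 = 119.

119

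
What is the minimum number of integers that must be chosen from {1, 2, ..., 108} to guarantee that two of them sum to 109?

Partition {1, …, 108} into 54 pairs: {1,108}, {2,107}, …, {54,55}.
Choosing 54 integers — say the integers 1 through 54 — takes one from each pair and avoids the property.
Choosing 55 forces two into the same pair by pigeonhole, and those sum to 109. So 55.

55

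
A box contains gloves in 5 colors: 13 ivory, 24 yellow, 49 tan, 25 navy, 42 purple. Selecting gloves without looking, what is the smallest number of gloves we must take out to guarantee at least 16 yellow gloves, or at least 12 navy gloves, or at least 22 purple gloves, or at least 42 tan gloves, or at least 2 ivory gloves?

The worst case stops just short of every target: 1 ivory, 15 yellow, 41 tan, 11 navy, 21 purple — 1 + 15 + 41 + 11 + 21 = 89 gloves.
One more glove must push some color to its target, so 89 + 1 = 90.

90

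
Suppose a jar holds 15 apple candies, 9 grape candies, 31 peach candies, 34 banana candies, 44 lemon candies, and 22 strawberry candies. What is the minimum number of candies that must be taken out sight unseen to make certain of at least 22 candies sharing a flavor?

In the worst case we take at most 21 of each flavor, but all 15 apple and all 9 grape (fewer than 21), giving 15 + 9 + 21 + 21 + 21 + 21 = 108.
One more candy then forces some flavor to 22, so 108 + 1 = 109.

109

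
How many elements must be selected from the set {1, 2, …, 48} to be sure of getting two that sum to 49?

25

Partition {1, …, 48} into 24 pairs: {1,48}, {2,47}, …, {24,25}.
Choosing 24 integers — say the integers 1 through 24 — takes one from each pair and avoids the property.
Choosing 25 forces two into the same pair by pigeonhole, and those sum to 49. So 25.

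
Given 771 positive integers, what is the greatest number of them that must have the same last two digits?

There are 100 possible two-digit endings, which serve as the pigeonholes.
If each of the 100 possible two-digit endings held at most 7, the total would be at most 100 × 7 = 700 < 771, a contradiction.
So at least one holds ⌈771/100⌉ = 8.

8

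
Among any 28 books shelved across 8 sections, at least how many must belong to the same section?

4

The 28 books fall into 8 sections.
If each of the 8 sections held at most 3, the total would be at most 8 × 3 = 24 < 28, a contradiction.
So at least one holds ⌈28/8⌉ = 4.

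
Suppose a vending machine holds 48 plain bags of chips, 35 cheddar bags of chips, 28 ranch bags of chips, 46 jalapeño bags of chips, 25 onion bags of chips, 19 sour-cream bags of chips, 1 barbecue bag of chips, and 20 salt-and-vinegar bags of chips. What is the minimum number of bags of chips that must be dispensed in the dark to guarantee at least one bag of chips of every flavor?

The hardest flavor to obtain is barbecue: we could draw every other bag of chips first — 222 − 1 = 221 bags of chips — without a single barbecue one.
The next draw must be barbecue, so 221 + 1 = 222.

222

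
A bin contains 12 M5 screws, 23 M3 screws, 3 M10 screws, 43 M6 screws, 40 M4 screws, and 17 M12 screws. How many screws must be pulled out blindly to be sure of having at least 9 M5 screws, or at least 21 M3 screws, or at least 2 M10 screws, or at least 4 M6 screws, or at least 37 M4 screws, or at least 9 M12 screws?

77

The worst case stops just short of every target: 8 M5, 20 M3, 1 M10, 3 M6, 36 M4, 8 M12 — 8 + 20 + 1 + 3 + 36 + 8 = 76 screws.
One more screw must push some size to its target, so 76 + 1 = 77.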